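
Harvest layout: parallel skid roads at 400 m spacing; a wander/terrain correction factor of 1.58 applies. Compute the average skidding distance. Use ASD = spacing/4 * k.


Formula: ASD = (spacing / 4) * correction
Uncorrected distance = spacing / 4 = 400 / 4 = 100 m
ASD = 100 * 1.58 = 158 m

158


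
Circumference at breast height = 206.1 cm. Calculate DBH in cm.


Formula: DBH = C / pi
DBH = 206.1 / pi
pi = 3.14159...
DBH = 65.6 cm

65.6


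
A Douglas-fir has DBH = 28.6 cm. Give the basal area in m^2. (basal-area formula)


Formula: BA = pi * (DBH/2)^2 / 10000  (cm^2 to m^2)
Radius = DBH/2 = 28.6/2 = 14.3 cm
BA = pi * 14.3^2 / 10000
   = 642.4243 cm^2 / 10000
   = 0.0642 m^2

0.0642


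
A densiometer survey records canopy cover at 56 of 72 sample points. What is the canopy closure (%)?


Formula: Canopy closure = covered points / total points * 100
Closure = 56 / 72 * 100
Closure = 0.7778 * 100 = 77.8%

77.8


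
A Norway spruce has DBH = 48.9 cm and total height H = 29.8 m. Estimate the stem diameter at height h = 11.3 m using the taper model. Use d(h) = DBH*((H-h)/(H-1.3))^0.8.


Taper: d(h) = DBH * ((H - h) / (H - 1.3))^0.8
Numerator = H - h = 29.8 - 11.3 = 18.5 m
Denominator = H - 1.3 = 29.8 - 1.3 = 28.5 m
Ratio = 18.5 / 28.5 = 0.64912
d = 48.9 * 0.64912^0.8 = 34.6 cm

34.6


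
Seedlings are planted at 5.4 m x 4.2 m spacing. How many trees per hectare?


Formula: TPH = 10000 m^2/ha / (spacing_x * spacing_y)
Area per tree = 5.4 m * 4.2 m = 22.68 m^2
TPH = 10000 / 22.68 = 441 trees/ha

441


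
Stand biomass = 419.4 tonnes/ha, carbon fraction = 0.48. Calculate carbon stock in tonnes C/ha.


Formula: Carbon Stock = Biomass * Carbon Fraction
C = 419.4 t/ha * 0.48
C = 201.3 t C/ha

201.3


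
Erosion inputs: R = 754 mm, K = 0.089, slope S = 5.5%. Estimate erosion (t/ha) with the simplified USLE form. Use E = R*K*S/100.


Formula: E = R * K * S / 100  (simplified USLE)
R * K = 754 * 0.089 = 67.106
E = 67.106 * 5.5 / 100 = 3.69 t/ha

3.69


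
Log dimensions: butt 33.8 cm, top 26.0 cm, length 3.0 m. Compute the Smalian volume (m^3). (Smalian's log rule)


Smalian: V = (A1 + A2)/2 * L,  A = pi*(D/200)^2
A1 = pi*(33.8/200)^2 = 0.089727 m^2
A2 = pi*(26.0/200)^2 = 0.053093 m^2
V = (0.089727+0.053093)/2*3.0 = 0.2142 m^3

0.2142


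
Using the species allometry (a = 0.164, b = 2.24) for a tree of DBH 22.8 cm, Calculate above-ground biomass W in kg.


Formula: W = a * DBH^b  (allometric power law)
DBH^b = 22.8^2.24 = 1100.9664
W = 0.164 * 1100.9664 = 180.6 kg

180.6


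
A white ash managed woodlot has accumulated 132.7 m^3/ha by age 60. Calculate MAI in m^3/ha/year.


Formula: MAI = Total Volume / Stand Age
MAI = 132.7 m^3/ha / 60 years
MAI = 2.21 m^3/ha/year

2.21


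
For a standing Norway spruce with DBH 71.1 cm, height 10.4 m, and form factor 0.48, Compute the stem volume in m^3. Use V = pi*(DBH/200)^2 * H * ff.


Formula: V = pi * (DBH/200)^2 * H * ff
Radius = DBH/200 = 71.1/200 = 0.3555 m
Radius^2 = 0.3555^2 = 0.12638025 m^2
V = pi * 0.12638025 * 10.4 * 0.48
V = 1.982 m^3

1.982


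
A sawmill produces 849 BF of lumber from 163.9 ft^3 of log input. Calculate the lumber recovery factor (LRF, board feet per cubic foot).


Formula: LRF = Lumber Output (BF) / Log Input (ft^3)
LRF = 849 BF / 163.9 ft^3
LRF = 5.18 BF/ft^3

5.18


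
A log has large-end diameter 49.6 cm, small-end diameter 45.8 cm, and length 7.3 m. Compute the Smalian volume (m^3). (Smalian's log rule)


Smalian: V = (A1 + A2)/2 * L,  A = pi*(D/200)^2
A1 = pi*(49.6/200)^2 = 0.193221 m^2
A2 = pi*(45.8/200)^2 = 0.164748 m^2
V = (0.193221+0.164748)/2*7.3 = 1.3066 m^3

1.3066


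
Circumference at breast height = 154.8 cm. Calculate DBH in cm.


Formula: DBH = C / pi
DBH = 154.8 / pi
pi = 3.14159...
DBH = 49.3 cm

49.3


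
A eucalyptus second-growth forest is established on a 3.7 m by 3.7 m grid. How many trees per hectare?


Formula: TPH = 10000 m^2/ha / (spacing_x * spacing_y)
Area per tree = 3.7 m * 3.7 m = 13.69 m^2
TPH = 10000 / 13.69 = 730 trees/ha

730


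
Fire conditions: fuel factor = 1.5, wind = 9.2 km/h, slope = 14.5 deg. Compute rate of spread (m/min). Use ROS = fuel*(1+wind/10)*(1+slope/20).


Formula: ROS = fuel * (1 + wind/10) * (1 + slope/20)
Wind factor = 1 + 9.2/10 = 1.92
Slope factor = 1 + 14.5/20 = 1.725
ROS = 1.5 * 1.92 * 1.725 = 4.97 m/min

4.97


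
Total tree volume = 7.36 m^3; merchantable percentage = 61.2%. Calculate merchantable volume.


Formula: MV = V_total * (merchantable_pct / 100)
Merchantable fraction = 61.2% / 100 = 0.612
MV = 7.36 m^3 * 0.612 = 4.504 m^3

4.504


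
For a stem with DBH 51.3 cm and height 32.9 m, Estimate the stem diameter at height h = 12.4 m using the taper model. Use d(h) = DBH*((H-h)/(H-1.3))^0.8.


Taper: d(h) = DBH * ((H - h) / (H - 1.3))^0.8
Numerator = H - h = 32.9 - 12.4 = 20.5 m
Denominator = H - 1.3 = 32.9 - 1.3 = 31.6 m
Ratio = 20.5 / 31.6 = 0.64873
d = 51.3 * 0.64873^0.8 = 36.3 cm

36.3


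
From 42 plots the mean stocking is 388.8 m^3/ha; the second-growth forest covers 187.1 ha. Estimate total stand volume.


Formula: Total Volume = Mean Volume per ha * Total Area
Total Volume = 388.8 m^3/ha * 187.1 ha
Total Volume = 72744 m^3

72744


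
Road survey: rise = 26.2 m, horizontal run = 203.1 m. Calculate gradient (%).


Formula: Gradient = rise / run * 100
Gradient = 26.2 / 203.1 * 100 = 12.9%

12.9


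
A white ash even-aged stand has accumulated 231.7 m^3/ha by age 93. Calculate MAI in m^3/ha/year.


Formula: MAI = Total Volume / Stand Age
MAI = 231.7 m^3/ha / 93 years
MAI = 2.49 m^3/ha/year

2.49


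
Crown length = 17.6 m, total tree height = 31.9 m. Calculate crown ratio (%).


Formula: Crown Ratio = (Crown Length / Total Height) * 100
CR = (17.6 m / 31.9 m) * 100
CR = 0.5517 * 100 = 55.2%

55.2


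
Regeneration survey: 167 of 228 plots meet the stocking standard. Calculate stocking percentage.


Formula: Stocking % = stocked plots / total plots * 100
Stocking = 167 / 228 * 100
Stocking = 0.7325 * 100 = 73.2%

73.2


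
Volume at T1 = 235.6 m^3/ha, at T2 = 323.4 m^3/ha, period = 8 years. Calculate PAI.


Formula: PAI = (V_T2 - V_T1) / (T2 - T1)
Volume increment = 323.4 - 235.6 = 87.8 m^3/ha
PAI = 87.8 / 8 = 10.98 m^3/ha/year

10.98


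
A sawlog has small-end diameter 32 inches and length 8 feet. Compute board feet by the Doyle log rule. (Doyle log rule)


Doyle: BF = (D - 4)^2 * L / 16
Adjusted diameter = 32 - 4 = 28 in
(D-4)^2 = 28^2 = 784
BF = 784 * 8 / 16 = 392 BF

392


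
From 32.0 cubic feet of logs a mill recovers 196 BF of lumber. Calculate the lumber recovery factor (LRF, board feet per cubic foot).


Formula: LRF = Lumber Output (BF) / Log Input (ft^3)
LRF = 196 BF / 32.0 ft^3
LRF = 6.13 BF/ft^3

6.13


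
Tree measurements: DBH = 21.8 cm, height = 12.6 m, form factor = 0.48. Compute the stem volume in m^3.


Formula: V = pi * (DBH/200)^2 * H * ff
Radius = DBH/200 = 21.8/200 = 0.109 m
Radius^2 = 0.109^2 = 0.011881 m^2
V = pi * 0.011881 * 12.6 * 0.48
V = 0.226 m^3

0.226


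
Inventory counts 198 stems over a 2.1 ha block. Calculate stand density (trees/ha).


Formula: Stand Density = N_trees / Area_ha
Density = 198 trees / 2.1 ha
Density = 94 trees/ha

94


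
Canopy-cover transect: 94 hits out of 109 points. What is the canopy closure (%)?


Formula: Canopy closure = covered points / total points * 100
Closure = 94 / 109 * 100
Closure = 0.8624 * 100 = 86.2%

86.2


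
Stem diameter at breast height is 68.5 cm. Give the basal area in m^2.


Formula: BA = pi * (DBH/2)^2 / 10000  (cm^2 to m^2)
Radius = DBH/2 = 68.5/2 = 34.25 cm
BA = pi * 34.25^2 / 10000
   = 3685.2845 cm^2 / 10000
   = 0.3685 m^2

0.3685


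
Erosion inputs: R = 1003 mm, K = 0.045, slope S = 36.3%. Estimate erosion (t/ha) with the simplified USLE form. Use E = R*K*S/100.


Formula: E = R * K * S / 100  (simplified USLE)
R * K = 1003 * 0.045 = 45.135
E = 45.135 * 36.3 / 100 = 16.38 t/ha

16.38


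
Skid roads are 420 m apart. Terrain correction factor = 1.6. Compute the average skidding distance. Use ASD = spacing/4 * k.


Formula: ASD = (spacing / 4) * correction
Uncorrected distance = spacing / 4 = 420 / 4 = 105 m
ASD = 105 * 1.6 = 168 m

168


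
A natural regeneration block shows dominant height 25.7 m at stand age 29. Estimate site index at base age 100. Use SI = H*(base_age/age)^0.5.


Formula: SI = H_dom * (base_age / age)^0.5
Age ratio = 100 / 29 = 3.44828
sqrt(age_ratio) = 1.85695
SI = 25.7 * 1.85695 = 47.7 m

47.7


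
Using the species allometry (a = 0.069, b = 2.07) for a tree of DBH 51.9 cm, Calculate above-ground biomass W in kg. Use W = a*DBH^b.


Formula: W = a * DBH^b  (allometric power law)
DBH^b = 51.9^2.07 = 3551.3742
W = 0.069 * 3551.3742 = 245.0 kg

245.0


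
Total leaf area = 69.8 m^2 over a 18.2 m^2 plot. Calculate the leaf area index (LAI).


Formula: LAI = total leaf area / ground area  (dimensionless)
LAI = 69.8 m^2 / 18.2 m^2
LAI = 3.84

3.84


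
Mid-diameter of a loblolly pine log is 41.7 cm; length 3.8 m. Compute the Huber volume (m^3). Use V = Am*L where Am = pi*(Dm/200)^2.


Huber: V = Am * L,  Am = pi*(Dm/200)^2
Am = pi*(41.7/200)^2 = 0.136572 m^2
V = 0.136572*3.8 = 0.519 m^3

0.519


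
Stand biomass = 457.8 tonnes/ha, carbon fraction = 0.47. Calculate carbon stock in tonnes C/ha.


Formula: Carbon Stock = Biomass * Carbon Fraction
C = 457.8 t/ha * 0.47
C = 215.2 t C/ha

215.2


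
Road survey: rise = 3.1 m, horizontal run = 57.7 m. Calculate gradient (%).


Formula: Gradient = rise / run * 100
Gradient = 3.1 / 57.7 * 100 = 5.4%

5.4


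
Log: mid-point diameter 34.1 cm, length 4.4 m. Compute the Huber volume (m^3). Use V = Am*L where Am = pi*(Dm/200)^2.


Huber: V = Am * L,  Am = pi*(Dm/200)^2
Am = pi*(34.1/200)^2 = 0.091327 m^2
V = 0.091327*4.4 = 0.4018 m^3

0.4018


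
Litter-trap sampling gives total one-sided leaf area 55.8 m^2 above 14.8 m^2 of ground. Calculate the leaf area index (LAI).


Formula: LAI = total leaf area / ground area  (dimensionless)
LAI = 55.8 m^2 / 14.8 m^2
LAI = 3.77

3.77


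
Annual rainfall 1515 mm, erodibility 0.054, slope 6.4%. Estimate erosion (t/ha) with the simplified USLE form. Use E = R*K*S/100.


Formula: E = R * K * S / 100  (simplified USLE)
R * K = 1515 * 0.054 = 81.81
E = 81.81 * 6.4 / 100 = 5.24 t/ha

5.24


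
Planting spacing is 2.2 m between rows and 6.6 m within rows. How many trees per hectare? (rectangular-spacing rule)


Formula: TPH = 10000 m^2/ha / (spacing_x * spacing_y)
Area per tree = 2.2 m * 6.6 m = 14.52 m^2
TPH = 10000 / 14.52 = 689 trees/ha

689


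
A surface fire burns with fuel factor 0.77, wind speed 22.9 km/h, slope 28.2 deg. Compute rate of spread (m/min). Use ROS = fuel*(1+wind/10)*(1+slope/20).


Formula: ROS = fuel * (1 + wind/10) * (1 + slope/20)
Wind factor = 1 + 22.9/10 = 3.29
Slope factor = 1 + 28.2/20 = 2.41
ROS = 0.77 * 3.29 * 2.41 = 6.11 m/min

6.11


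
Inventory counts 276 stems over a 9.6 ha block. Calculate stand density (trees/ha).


Formula: Stand Density = N_trees / Area_ha
Density = 276 trees / 9.6 ha
Density = 29 trees/ha

29


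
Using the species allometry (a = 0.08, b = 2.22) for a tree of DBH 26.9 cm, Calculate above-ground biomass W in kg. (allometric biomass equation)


Formula: W = a * DBH^b  (allometric power law)
DBH^b = 26.9^2.22 = 1492.9665
W = 0.08 * 1492.9665 = 119.4 kg

119.4


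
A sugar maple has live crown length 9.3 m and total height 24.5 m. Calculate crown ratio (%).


Formula: Crown Ratio = (Crown Length / Total Height) * 100
CR = (9.3 m / 24.5 m) * 100
CR = 0.3796 * 100 = 38.0%

38.0


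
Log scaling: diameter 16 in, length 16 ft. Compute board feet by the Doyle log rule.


Doyle: BF = (D - 4)^2 * L / 16
Adjusted diameter = 16 - 4 = 12 in
(D-4)^2 = 12^2 = 144
BF = 144 * 16 / 16 = 144 BF

144


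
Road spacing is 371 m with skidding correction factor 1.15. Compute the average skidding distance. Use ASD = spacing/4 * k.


Formula: ASD = (spacing / 4) * correction
Uncorrected distance = spacing / 4 = 371 / 4 = 92.75 m
ASD = 92.75 * 1.15 = 107 m

107


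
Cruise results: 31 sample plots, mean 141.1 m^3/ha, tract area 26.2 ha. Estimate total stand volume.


Formula: Total Volume = Mean Volume per ha * Total Area
Total Volume = 141.1 m^3/ha * 26.2 ha
Total Volume = 3697 m^3

3697


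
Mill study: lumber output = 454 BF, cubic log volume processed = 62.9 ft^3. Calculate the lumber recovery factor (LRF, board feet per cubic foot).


Formula: LRF = Lumber Output (BF) / Log Input (ft^3)
LRF = 454 BF / 62.9 ft^3
LRF = 7.22 BF/ft^3

7.22


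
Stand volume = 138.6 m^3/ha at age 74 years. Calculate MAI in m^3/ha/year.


Formula: MAI = Total Volume / Stand Age
MAI = 138.6 m^3/ha / 74 years
MAI = 1.87 m^3/ha/year

1.87


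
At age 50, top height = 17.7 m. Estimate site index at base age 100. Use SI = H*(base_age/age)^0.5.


Formula: SI = H_dom * (base_age / age)^0.5
Age ratio = 100 / 50 = 2.0
sqrt(age_ratio) = 1.41421
SI = 17.7 * 1.41421 = 25.0 m

25.0


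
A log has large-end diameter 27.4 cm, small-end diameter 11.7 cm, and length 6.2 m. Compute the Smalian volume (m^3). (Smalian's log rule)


Smalian: V = (A1 + A2)/2 * L,  A = pi*(D/200)^2
A1 = pi*(27.4/200)^2 = 0.058965 m^2
A2 = pi*(11.7/200)^2 = 0.010751 m^2
V = (0.058965+0.010751)/2*6.2 = 0.2161 m^3

0.2161


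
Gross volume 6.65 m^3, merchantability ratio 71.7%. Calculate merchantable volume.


Formula: MV = V_total * (merchantable_pct / 100)
Merchantable fraction = 71.7% / 100 = 0.717
MV = 6.65 m^3 * 0.717 = 4.768 m^3

4.768


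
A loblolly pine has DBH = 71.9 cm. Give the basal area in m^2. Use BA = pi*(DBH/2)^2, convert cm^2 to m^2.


Formula: BA = pi * (DBH/2)^2 / 10000  (cm^2 to m^2)
Radius = DBH/2 = 71.9/2 = 35.95 cm
BA = pi * 35.95^2 / 10000
   = 4060.2022 cm^2 / 10000
   = 0.406 m^2

0.406


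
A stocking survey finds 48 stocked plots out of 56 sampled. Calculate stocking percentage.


Formula: Stocking % = stocked plots / total plots * 100
Stocking = 48 / 56 * 100
Stocking = 0.8571 * 100 = 85.7%

85.7


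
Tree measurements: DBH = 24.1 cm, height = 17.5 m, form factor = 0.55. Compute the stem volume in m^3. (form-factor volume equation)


Formula: V = pi * (DBH/200)^2 * H * ff
Radius = DBH/200 = 24.1/200 = 0.1205 m
Radius^2 = 0.1205^2 = 0.01452025 m^2
V = pi * 0.01452025 * 17.5 * 0.55
V = 0.439 m^3

0.439


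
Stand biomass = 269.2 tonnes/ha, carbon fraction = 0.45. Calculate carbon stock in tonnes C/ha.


Formula: Carbon Stock = Biomass * Carbon Fraction
C = 269.2 t/ha * 0.45
C = 121.1 t C/ha

121.1


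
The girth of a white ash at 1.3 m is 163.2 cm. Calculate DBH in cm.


Formula: DBH = C / pi
DBH = 163.2 / pi
pi = 3.14159...
DBH = 51.9 cm

51.9


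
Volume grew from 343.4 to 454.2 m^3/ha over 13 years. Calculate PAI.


Formula: PAI = (V_T2 - V_T1) / (T2 - T1)
Volume increment = 454.2 - 343.4 = 110.8 m^3/ha
PAI = 110.8 / 13 = 8.52 m^3/ha/year

8.52


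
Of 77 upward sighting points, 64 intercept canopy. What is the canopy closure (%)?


Formula: Canopy closure = covered points / total points * 100
Closure = 64 / 77 * 100
Closure = 0.8312 * 100 = 83.1%

83.1


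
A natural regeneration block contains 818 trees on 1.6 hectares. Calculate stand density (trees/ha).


Formula: Stand Density = N_trees / Area_ha
Density = 818 trees / 1.6 ha
Density = 511 trees/ha

511


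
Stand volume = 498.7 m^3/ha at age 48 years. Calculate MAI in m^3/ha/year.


Formula: MAI = Total Volume / Stand Age
MAI = 498.7 m^3/ha / 48 years
MAI = 10.39 m^3/ha/year

10.39


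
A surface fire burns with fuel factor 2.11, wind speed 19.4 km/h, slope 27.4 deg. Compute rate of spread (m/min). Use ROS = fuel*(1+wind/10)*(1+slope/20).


Formula: ROS = fuel * (1 + wind/10) * (1 + slope/20)
Wind factor = 1 + 19.4/10 = 2.94
Slope factor = 1 + 27.4/20 = 2.37
ROS = 2.11 * 2.94 * 2.37 = 14.7 m/min

14.7


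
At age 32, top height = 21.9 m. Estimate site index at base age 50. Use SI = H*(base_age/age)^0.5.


Formula: SI = H_dom * (base_age / age)^0.5
Age ratio = 50 / 32 = 1.5625
sqrt(age_ratio) = 1.25
SI = 21.9 * 1.25 = 27.4 m

27.4


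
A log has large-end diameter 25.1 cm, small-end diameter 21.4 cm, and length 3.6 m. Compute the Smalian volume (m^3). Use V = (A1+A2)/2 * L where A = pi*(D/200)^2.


Smalian: V = (A1 + A2)/2 * L,  A = pi*(D/200)^2
A1 = pi*(25.1/200)^2 = 0.049481 m^2
A2 = pi*(21.4/200)^2 = 0.035968 m^2
V = (0.049481+0.035968)/2*3.6 = 0.1538 m^3

0.1538


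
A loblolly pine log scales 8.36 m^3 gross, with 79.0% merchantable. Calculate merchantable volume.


Formula: MV = V_total * (merchantable_pct / 100)
Merchantable fraction = 79.0% / 100 = 0.79
MV = 8.36 m^3 * 0.79 = 6.604 m^3

6.604


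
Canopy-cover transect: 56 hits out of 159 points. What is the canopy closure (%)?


Formula: Canopy closure = covered points / total points * 100
Closure = 56 / 159 * 100
Closure = 0.3522 * 100 = 35.2%

35.2


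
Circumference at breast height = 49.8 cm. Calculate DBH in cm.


Formula: DBH = C / pi
DBH = 49.8 / pi
pi = 3.14159...
DBH = 15.9 cm

15.9


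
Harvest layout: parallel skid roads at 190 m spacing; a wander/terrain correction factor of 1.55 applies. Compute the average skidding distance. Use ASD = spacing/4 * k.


Formula: ASD = (spacing / 4) * correction
Uncorrected distance = spacing / 4 = 190 / 4 = 47.5 m
ASD = 47.5 * 1.55 = 74 m

74


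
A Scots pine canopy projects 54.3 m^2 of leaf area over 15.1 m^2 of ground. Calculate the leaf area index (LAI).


Formula: LAI = total leaf area / ground area  (dimensionless)
LAI = 54.3 m^2 / 15.1 m^2
LAI = 3.6

3.6


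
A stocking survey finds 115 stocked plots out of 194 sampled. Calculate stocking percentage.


Formula: Stocking % = stocked plots / total plots * 100
Stocking = 115 / 194 * 100
Stocking = 0.5928 * 100 = 59.3%

59.3


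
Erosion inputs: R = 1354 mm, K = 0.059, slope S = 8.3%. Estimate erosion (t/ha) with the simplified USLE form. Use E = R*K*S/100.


Formula: E = R * K * S / 100  (simplified USLE)
R * K = 1354 * 0.059 = 79.886
E = 79.886 * 8.3 / 100 = 6.63 t/ha

6.63


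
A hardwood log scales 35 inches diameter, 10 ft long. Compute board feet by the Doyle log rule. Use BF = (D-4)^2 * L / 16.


Doyle: BF = (D - 4)^2 * L / 16
Adjusted diameter = 35 - 4 = 31 in
(D-4)^2 = 31^2 = 961
BF = 961 * 10 / 16 = 601 BF

601


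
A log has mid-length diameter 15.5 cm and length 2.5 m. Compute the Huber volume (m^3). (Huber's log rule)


Huber: V = Am * L,  Am = pi*(Dm/200)^2
Am = pi*(15.5/200)^2 = 0.018869 m^2
V = 0.018869*2.5 = 0.0472 m^3

0.0472


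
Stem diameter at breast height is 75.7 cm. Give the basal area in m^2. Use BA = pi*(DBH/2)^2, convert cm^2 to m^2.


Formula: BA = pi * (DBH/2)^2 / 10000  (cm^2 to m^2)
Radius = DBH/2 = 75.7/2 = 37.85 cm
BA = pi * 37.85^2 / 10000
   = 4500.7163 cm^2 / 10000
   = 0.4501 m^2

0.4501


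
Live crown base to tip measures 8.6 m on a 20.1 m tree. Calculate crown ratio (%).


Formula: Crown Ratio = (Crown Length / Total Height) * 100
CR = (8.6 m / 20.1 m) * 100
CR = 0.4279 * 100 = 42.8%

42.8


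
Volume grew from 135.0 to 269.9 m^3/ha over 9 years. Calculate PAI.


Formula: PAI = (V_T2 - V_T1) / (T2 - T1)
Volume increment = 269.9 - 135.0 = 134.9 m^3/ha
PAI = 134.9 / 9 = 14.99 m^3/ha/year

14.99


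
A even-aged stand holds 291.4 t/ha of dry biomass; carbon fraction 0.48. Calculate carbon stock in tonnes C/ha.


Formula: Carbon Stock = Biomass * Carbon Fraction
C = 291.4 t/ha * 0.48
C = 139.9 t C/ha

139.9


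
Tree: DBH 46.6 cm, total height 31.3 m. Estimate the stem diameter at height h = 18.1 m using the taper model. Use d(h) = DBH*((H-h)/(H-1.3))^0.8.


Taper: d(h) = DBH * ((H - h) / (H - 1.3))^0.8
Numerator = H - h = 31.3 - 18.1 = 13.2 m
Denominator = H - 1.3 = 31.3 - 1.3 = 30.0 m
Ratio = 13.2 / 30.0 = 0.44
d = 46.6 * 0.44^0.8 = 24.2 cm

24.2


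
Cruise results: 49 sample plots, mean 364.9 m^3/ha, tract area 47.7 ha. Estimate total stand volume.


Formula: Total Volume = Mean Volume per ha * Total Area
Total Volume = 364.9 m^3/ha * 47.7 ha
Total Volume = 17406 m^3

17406


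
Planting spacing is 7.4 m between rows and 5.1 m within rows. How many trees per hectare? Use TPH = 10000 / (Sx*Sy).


Formula: TPH = 10000 m^2/ha / (spacing_x * spacing_y)
Area per tree = 7.4 m * 5.1 m = 37.74 m^2
TPH = 10000 / 37.74 = 265 trees/ha

265


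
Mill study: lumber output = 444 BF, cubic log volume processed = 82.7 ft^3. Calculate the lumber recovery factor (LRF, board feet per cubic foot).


Formula: LRF = Lumber Output (BF) / Log Input (ft^3)
LRF = 444 BF / 82.7 ft^3
LRF = 5.37 BF/ft^3

5.37


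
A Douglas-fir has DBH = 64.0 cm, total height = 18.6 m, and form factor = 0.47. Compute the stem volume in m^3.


Formula: V = pi * (DBH/200)^2 * H * ff
Radius = DBH/200 = 64.0/200 = 0.32 m
Radius^2 = 0.32^2 = 0.1024 m^2
V = pi * 0.1024 * 18.6 * 0.47
V = 2.812 m^3

2.812


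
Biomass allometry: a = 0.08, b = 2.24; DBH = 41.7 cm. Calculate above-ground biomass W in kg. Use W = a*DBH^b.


Formula: W = a * DBH^b  (allometric power law)
DBH^b = 41.7^2.24 = 4257.0109
W = 0.08 * 4257.0109 = 340.6 kg

340.6


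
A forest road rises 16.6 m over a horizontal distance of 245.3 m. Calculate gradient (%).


Formula: Gradient = rise / run * 100
Gradient = 16.6 / 245.3 * 100 = 6.8%

6.8


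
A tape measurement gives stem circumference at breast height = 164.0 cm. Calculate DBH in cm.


Formula: DBH = C / pi
DBH = 164.0 / pi
pi = 3.14159...
DBH = 52.2 cm

52.2


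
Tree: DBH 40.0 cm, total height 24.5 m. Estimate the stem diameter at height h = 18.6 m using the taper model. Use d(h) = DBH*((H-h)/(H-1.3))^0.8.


Taper: d(h) = DBH * ((H - h) / (H - 1.3))^0.8
Numerator = H - h = 24.5 - 18.6 = 5.9 m
Denominator = H - 1.3 = 24.5 - 1.3 = 23.2 m
Ratio = 5.9 / 23.2 = 0.25431
d = 40.0 * 0.25431^0.8 = 13.4 cm

13.4


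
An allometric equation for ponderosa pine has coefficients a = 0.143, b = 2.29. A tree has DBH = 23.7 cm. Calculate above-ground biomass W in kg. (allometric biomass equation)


Formula: W = a * DBH^b  (allometric power law)
DBH^b = 23.7^2.29 = 1406.61
W = 0.143 * 1406.61 = 201.1 kg

201.1


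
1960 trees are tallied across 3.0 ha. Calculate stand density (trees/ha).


Formula: Stand Density = N_trees / Area_ha
Density = 1960 trees / 3.0 ha
Density = 653 trees/ha

653


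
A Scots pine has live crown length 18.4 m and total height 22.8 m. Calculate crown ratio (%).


Formula: Crown Ratio = (Crown Length / Total Height) * 100
CR = (18.4 m / 22.8 m) * 100
CR = 0.807 * 100 = 80.7%

80.7


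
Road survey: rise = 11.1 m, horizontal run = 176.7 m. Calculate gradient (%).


Formula: Gradient = rise / run * 100
Gradient = 11.1 / 176.7 * 100 = 6.3%

6.3


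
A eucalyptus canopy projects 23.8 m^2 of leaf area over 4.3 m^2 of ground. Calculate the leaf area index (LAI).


Formula: LAI = total leaf area / ground area  (dimensionless)
LAI = 23.8 m^2 / 4.3 m^2
LAI = 5.53

5.53


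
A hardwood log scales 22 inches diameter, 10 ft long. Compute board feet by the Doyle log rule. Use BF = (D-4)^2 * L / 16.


Doyle: BF = (D - 4)^2 * L / 16
Adjusted diameter = 22 - 4 = 18 in
(D-4)^2 = 18^2 = 324
BF = 324 * 10 / 16 = 203 BF

203


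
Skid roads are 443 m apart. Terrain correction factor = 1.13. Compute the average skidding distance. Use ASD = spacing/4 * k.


Formula: ASD = (spacing / 4) * correction
Uncorrected distance = spacing / 4 = 443 / 4 = 110.75 m
ASD = 110.75 * 1.13 = 125 m

125


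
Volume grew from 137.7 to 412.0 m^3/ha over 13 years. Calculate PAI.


Formula: PAI = (V_T2 - V_T1) / (T2 - T1)
Volume increment = 412.0 - 137.7 = 274.3 m^3/ha
PAI = 274.3 / 13 = 21.1 m^3/ha/year

21.1


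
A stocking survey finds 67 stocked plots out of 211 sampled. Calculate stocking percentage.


Formula: Stocking % = stocked plots / total plots * 100
Stocking = 67 / 211 * 100
Stocking = 0.3175 * 100 = 31.8%

31.8


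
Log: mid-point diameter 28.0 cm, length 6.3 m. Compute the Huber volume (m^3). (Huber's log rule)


Huber: V = Am * L,  Am = pi*(Dm/200)^2
Am = pi*(28.0/200)^2 = 0.061575 m^2
V = 0.061575*6.3 = 0.3879 m^3

0.3879


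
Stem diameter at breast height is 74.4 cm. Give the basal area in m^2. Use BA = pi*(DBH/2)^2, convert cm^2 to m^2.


Formula: BA = pi * (DBH/2)^2 / 10000  (cm^2 to m^2)
Radius = DBH/2 = 74.4/2 = 37.2 cm
BA = pi * 37.2^2 / 10000
   = 4347.4616 cm^2 / 10000
   = 0.4347 m^2

0.4347


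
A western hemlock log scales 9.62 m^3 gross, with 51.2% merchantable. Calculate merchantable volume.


Formula: MV = V_total * (merchantable_pct / 100)
Merchantable fraction = 51.2% / 100 = 0.512
MV = 9.62 m^3 * 0.512 = 4.925 m^3

4.925


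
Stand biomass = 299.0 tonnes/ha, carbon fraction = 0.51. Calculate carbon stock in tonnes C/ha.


Formula: Carbon Stock = Biomass * Carbon Fraction
C = 299.0 t/ha * 0.51
C = 152.5 t C/ha

152.5


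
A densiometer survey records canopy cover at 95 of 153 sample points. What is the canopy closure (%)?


Formula: Canopy closure = covered points / total points * 100
Closure = 95 / 153 * 100
Closure = 0.6209 * 100 = 62.1%

62.1


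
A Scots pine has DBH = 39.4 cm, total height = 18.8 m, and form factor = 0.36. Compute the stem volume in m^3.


Formula: V = pi * (DBH/200)^2 * H * ff
Radius = DBH/200 = 39.4/200 = 0.197 m
Radius^2 = 0.197^2 = 0.038809 m^2
V = pi * 0.038809 * 18.8 * 0.36
V = 0.825 m^3

0.825


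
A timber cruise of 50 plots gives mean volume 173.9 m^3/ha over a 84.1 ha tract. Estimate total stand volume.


Formula: Total Volume = Mean Volume per ha * Total Area
Total Volume = 173.9 m^3/ha * 84.1 ha
Total Volume = 14625 m^3

14625


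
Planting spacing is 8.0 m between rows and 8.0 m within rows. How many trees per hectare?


Formula: TPH = 10000 m^2/ha / (spacing_x * spacing_y)
Area per tree = 8.0 m * 8.0 m = 64.0 m^2
TPH = 10000 / 64.0 = 156 trees/ha

156


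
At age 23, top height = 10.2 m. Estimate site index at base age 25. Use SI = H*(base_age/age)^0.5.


Formula: SI = H_dom * (base_age / age)^0.5
Age ratio = 25 / 23 = 1.08696
sqrt(age_ratio) = 1.04257
SI = 10.2 * 1.04257 = 10.6 m

10.6


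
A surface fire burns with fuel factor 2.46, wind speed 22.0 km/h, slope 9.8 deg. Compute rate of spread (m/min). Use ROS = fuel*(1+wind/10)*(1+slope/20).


Formula: ROS = fuel * (1 + wind/10) * (1 + slope/20)
Wind factor = 1 + 22.0/10 = 3.2
Slope factor = 1 + 9.8/20 = 1.49
ROS = 2.46 * 3.2 * 1.49 = 11.73 m/min

11.73


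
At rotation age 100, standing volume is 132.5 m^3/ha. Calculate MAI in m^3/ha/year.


Formula: MAI = Total Volume / Stand Age
MAI = 132.5 m^3/ha / 100 years
MAI = 1.33 m^3/ha/year

1.33


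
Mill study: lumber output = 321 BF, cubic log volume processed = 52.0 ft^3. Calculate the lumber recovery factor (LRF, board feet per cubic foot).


Formula: LRF = Lumber Output (BF) / Log Input (ft^3)
LRF = 321 BF / 52.0 ft^3
LRF = 6.17 BF/ft^3

6.17


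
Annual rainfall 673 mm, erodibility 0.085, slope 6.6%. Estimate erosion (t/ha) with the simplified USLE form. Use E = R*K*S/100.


Formula: E = R * K * S / 100  (simplified USLE)
R * K = 673 * 0.085 = 57.205
E = 57.205 * 6.6 / 100 = 3.78 t/ha

3.78


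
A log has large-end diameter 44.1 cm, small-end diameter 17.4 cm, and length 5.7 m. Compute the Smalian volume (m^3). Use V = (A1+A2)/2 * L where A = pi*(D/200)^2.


Smalian: V = (A1 + A2)/2 * L,  A = pi*(D/200)^2
A1 = pi*(44.1/200)^2 = 0.152745 m^2
A2 = pi*(17.4/200)^2 = 0.023779 m^2
V = (0.152745+0.023779)/2*5.7 = 0.5031 m^3

0.5031


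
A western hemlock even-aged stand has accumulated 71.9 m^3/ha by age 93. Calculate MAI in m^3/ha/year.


Formula: MAI = Total Volume / Stand Age
MAI = 71.9 m^3/ha / 93 years
MAI = 0.77 m^3/ha/year

0.77


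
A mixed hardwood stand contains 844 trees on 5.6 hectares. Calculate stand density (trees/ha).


Formula: Stand Density = N_trees / Area_ha
Density = 844 trees / 5.6 ha
Density = 151 trees/ha

151


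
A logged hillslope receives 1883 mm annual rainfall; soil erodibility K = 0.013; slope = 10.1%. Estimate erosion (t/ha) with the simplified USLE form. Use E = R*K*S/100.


Formula: E = R * K * S / 100  (simplified USLE)
R * K = 1883 * 0.013 = 24.479
E = 24.479 * 10.1 / 100 = 2.47 t/ha

2.47


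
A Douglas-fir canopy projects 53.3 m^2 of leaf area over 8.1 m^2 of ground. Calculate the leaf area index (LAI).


Formula: LAI = total leaf area / ground area  (dimensionless)
LAI = 53.3 m^2 / 8.1 m^2
LAI = 6.58

6.58


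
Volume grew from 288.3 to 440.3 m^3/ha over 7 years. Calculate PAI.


Formula: PAI = (V_T2 - V_T1) / (T2 - T1)
Volume increment = 440.3 - 288.3 = 152.0 m^3/ha
PAI = 152.0 / 7 = 21.71 m^3/ha/year

21.71


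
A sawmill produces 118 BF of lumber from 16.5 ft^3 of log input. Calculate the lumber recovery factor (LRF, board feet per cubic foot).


Formula: LRF = Lumber Output (BF) / Log Input (ft^3)
LRF = 118 BF / 16.5 ft^3
LRF = 7.15 BF/ft^3

7.15


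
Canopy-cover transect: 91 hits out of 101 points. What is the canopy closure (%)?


Formula: Canopy closure = covered points / total points * 100
Closure = 91 / 101 * 100
Closure = 0.901 * 100 = 90.1%

90.1


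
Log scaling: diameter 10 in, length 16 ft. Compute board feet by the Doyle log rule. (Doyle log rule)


Doyle: BF = (D - 4)^2 * L / 16
Adjusted diameter = 10 - 4 = 6 in
(D-4)^2 = 6^2 = 36
BF = 36 * 16 / 16 = 36 BF

36


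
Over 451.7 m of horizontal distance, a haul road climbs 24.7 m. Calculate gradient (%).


Formula: Gradient = rise / run * 100
Gradient = 24.7 / 451.7 * 100 = 5.5%

5.5


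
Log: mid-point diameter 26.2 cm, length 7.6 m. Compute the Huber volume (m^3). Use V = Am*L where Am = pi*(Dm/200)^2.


Huber: V = Am * L,  Am = pi*(Dm/200)^2
Am = pi*(26.2/200)^2 = 0.053913 m^2
V = 0.053913*7.6 = 0.4097 m^3

0.4097


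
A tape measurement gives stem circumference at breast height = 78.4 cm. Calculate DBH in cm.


Formula: DBH = C / pi
DBH = 78.4 / pi
pi = 3.14159...
DBH = 25.0 cm

25.0


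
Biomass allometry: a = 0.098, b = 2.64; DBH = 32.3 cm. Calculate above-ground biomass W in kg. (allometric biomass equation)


Formula: W = a * DBH^b  (allometric power law)
DBH^b = 32.3^2.64 = 9644.8318
W = 0.098 * 9644.8318 = 945.2 kg

945.2


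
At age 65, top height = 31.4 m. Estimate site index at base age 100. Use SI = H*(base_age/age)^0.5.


Formula: SI = H_dom * (base_age / age)^0.5
Age ratio = 100 / 65 = 1.53846
sqrt(age_ratio) = 1.24035
SI = 31.4 * 1.24035 = 38.9 m

38.9


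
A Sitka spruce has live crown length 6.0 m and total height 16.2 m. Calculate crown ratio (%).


Formula: Crown Ratio = (Crown Length / Total Height) * 100
CR = (6.0 m / 16.2 m) * 100
CR = 0.3704 * 100 = 37.0%

37.0


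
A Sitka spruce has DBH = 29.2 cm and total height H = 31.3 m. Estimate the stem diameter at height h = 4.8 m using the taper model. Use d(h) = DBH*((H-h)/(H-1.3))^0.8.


Taper: d(h) = DBH * ((H - h) / (H - 1.3))^0.8
Numerator = H - h = 31.3 - 4.8 = 26.5 m
Denominator = H - 1.3 = 31.3 - 1.3 = 30.0 m
Ratio = 26.5 / 30.0 = 0.88333
d = 29.2 * 0.88333^0.8 = 26.4 cm

26.4


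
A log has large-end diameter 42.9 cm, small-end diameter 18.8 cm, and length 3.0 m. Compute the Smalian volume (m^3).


Smalian: V = (A1 + A2)/2 * L,  A = pi*(D/200)^2
A1 = pi*(42.9/200)^2 = 0.144545 m^2
A2 = pi*(18.8/200)^2 = 0.027759 m^2
V = (0.144545+0.027759)/2*3.0 = 0.2585 m^3

0.2585


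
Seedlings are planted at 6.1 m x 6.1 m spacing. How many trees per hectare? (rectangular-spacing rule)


Formula: TPH = 10000 m^2/ha / (spacing_x * spacing_y)
Area per tree = 6.1 m * 6.1 m = 37.21 m^2
TPH = 10000 / 37.21 = 269 trees/ha

269


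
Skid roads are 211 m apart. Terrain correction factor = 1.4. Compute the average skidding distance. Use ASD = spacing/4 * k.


Formula: ASD = (spacing / 4) * correction
Uncorrected distance = spacing / 4 = 211 / 4 = 52.75 m
ASD = 52.75 * 1.4 = 74 m

74


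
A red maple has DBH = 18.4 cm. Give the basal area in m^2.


Formula: BA = pi * (DBH/2)^2 / 10000  (cm^2 to m^2)
Radius = DBH/2 = 18.4/2 = 9.2 cm
BA = pi * 9.2^2 / 10000
   = 265.9044 cm^2 / 10000
   = 0.0266 m^2

0.0266


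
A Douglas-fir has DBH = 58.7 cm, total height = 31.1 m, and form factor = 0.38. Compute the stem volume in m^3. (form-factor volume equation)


Formula: V = pi * (DBH/200)^2 * H * ff
Radius = DBH/200 = 58.7/200 = 0.2935 m
Radius^2 = 0.2935^2 = 0.08614225 m^2
V = pi * 0.08614225 * 31.1 * 0.38
V = 3.198 m^3

3.198


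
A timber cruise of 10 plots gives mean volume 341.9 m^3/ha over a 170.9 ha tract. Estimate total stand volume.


Formula: Total Volume = Mean Volume per ha * Total Area
Total Volume = 341.9 m^3/ha * 170.9 ha
Total Volume = 58431 m^3

58431


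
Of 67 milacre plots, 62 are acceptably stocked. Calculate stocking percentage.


Formula: Stocking % = stocked plots / total plots * 100
Stocking = 62 / 67 * 100
Stocking = 0.9254 * 100 = 92.5%

92.5


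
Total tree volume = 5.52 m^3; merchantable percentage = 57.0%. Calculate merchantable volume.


Formula: MV = V_total * (merchantable_pct / 100)
Merchantable fraction = 57.0% / 100 = 0.57
MV = 5.52 m^3 * 0.57 = 3.146 m^3

3.146


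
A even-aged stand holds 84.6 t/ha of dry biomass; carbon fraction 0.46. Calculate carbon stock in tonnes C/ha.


Formula: Carbon Stock = Biomass * Carbon Fraction
C = 84.6 t/ha * 0.46
C = 38.9 t C/ha

38.9


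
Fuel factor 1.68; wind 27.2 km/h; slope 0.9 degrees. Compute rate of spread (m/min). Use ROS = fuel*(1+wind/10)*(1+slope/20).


Formula: ROS = fuel * (1 + wind/10) * (1 + slope/20)
Wind factor = 1 + 27.2/10 = 3.72
Slope factor = 1 + 0.9/20 = 1.045
ROS = 1.68 * 3.72 * 1.045 = 6.53 m/min

6.53


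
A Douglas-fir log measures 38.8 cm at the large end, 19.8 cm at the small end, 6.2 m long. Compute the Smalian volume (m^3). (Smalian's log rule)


Smalian: V = (A1 + A2)/2 * L,  A = pi*(D/200)^2
A1 = pi*(38.8/200)^2 = 0.118237 m^2
A2 = pi*(19.8/200)^2 = 0.030791 m^2
V = (0.118237+0.030791)/2*6.2 = 0.462 m^3

0.462


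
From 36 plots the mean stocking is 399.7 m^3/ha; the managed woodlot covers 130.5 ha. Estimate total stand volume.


Formula: Total Volume = Mean Volume per ha * Total Area
Total Volume = 399.7 m^3/ha * 130.5 ha
Total Volume = 52161 m^3

52161


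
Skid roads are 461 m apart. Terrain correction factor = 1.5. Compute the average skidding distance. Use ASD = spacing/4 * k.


Formula: ASD = (spacing / 4) * correction
Uncorrected distance = spacing / 4 = 461 / 4 = 115.25 m
ASD = 115.25 * 1.5 = 173 m

173


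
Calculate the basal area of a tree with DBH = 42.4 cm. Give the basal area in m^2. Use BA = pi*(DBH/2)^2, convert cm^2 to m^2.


Formula: BA = pi * (DBH/2)^2 / 10000  (cm^2 to m^2)
Radius = DBH/2 = 42.4/2 = 21.2 cm
BA = pi * 21.2^2 / 10000
   = 1411.9574 cm^2 / 10000
   = 0.1412 m^2

0.1412


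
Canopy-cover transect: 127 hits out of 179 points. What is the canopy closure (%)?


Formula: Canopy closure = covered points / total points * 100
Closure = 127 / 179 * 100
Closure = 0.7095 * 100 = 70.9%

70.9


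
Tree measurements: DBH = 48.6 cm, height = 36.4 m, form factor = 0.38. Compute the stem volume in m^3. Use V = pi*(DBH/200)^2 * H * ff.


Formula: V = pi * (DBH/200)^2 * H * ff
Radius = DBH/200 = 48.6/200 = 0.243 m
Radius^2 = 0.243^2 = 0.059049 m^2
V = pi * 0.059049 * 36.4 * 0.38
V = 2.566 m^3

2.566


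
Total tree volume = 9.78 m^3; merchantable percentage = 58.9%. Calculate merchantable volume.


Formula: MV = V_total * (merchantable_pct / 100)
Merchantable fraction = 58.9% / 100 = 0.589
MV = 9.78 m^3 * 0.589 = 5.76 m^3

5.76


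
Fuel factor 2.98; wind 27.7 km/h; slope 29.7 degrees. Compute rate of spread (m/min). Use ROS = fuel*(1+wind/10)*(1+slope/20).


Formula: ROS = fuel * (1 + wind/10) * (1 + slope/20)
Wind factor = 1 + 27.7/10 = 3.77
Slope factor = 1 + 29.7/20 = 2.485
ROS = 2.98 * 3.77 * 2.485 = 27.92 m/min

27.92


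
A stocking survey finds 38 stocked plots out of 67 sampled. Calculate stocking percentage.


Formula: Stocking % = stocked plots / total plots * 100
Stocking = 38 / 67 * 100
Stocking = 0.5672 * 100 = 56.7%

56.7


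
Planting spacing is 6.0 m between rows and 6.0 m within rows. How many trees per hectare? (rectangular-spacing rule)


Formula: TPH = 10000 m^2/ha / (spacing_x * spacing_y)
Area per tree = 6.0 m * 6.0 m = 36.0 m^2
TPH = 10000 / 36.0 = 278 trees/ha

278


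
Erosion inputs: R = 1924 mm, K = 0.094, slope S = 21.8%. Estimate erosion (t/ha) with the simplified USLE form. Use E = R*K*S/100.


Formula: E = R * K * S / 100  (simplified USLE)
R * K = 1924 * 0.094 = 180.856
E = 180.856 * 21.8 / 100 = 39.43 t/ha

39.43


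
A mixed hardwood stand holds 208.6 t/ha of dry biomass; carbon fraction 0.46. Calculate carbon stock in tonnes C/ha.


Formula: Carbon Stock = Biomass * Carbon Fraction
C = 208.6 t/ha * 0.46
C = 96.0 t C/ha

96.0


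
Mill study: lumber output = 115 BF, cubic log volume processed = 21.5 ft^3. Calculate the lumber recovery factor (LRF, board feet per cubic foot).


Formula: LRF = Lumber Output (BF) / Log Input (ft^3)
LRF = 115 BF / 21.5 ft^3
LRF = 5.35 BF/ft^3

5.35


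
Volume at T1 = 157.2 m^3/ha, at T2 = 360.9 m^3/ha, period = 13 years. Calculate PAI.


Formula: PAI = (V_T2 - V_T1) / (T2 - T1)
Volume increment = 360.9 - 157.2 = 203.7 m^3/ha
PAI = 203.7 / 13 = 15.67 m^3/ha/year

15.67


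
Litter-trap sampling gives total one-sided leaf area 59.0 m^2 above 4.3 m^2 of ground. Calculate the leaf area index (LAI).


Formula: LAI = total leaf area / ground area  (dimensionless)
LAI = 59.0 m^2 / 4.3 m^2
LAI = 13.72

13.72


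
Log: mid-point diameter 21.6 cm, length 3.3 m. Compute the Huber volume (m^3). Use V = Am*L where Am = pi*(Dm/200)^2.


Huber: V = Am * L,  Am = pi*(Dm/200)^2
Am = pi*(21.6/200)^2 = 0.036644 m^2
V = 0.036644*3.3 = 0.1209 m^3

0.1209


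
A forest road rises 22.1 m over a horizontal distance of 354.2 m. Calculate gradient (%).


Formula: Gradient = rise / run * 100
Gradient = 22.1 / 354.2 * 100 = 6.2%

6.2


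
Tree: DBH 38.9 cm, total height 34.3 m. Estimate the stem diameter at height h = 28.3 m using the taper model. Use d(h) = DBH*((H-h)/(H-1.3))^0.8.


Taper: d(h) = DBH * ((H - h) / (H - 1.3))^0.8
Numerator = H - h = 34.3 - 28.3 = 6.0 m
Denominator = H - 1.3 = 34.3 - 1.3 = 33.0 m
Ratio = 6.0 / 33.0 = 0.18182
d = 38.9 * 0.18182^0.8 = 9.9 cm

9.9


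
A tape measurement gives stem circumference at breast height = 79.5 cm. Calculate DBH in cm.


Formula: DBH = C / pi
DBH = 79.5 / pi
pi = 3.14159...
DBH = 25.3 cm

25.3


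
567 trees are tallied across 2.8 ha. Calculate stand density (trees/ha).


Formula: Stand Density = N_trees / Area_ha
Density = 567 trees / 2.8 ha
Density = 203 trees/ha

203


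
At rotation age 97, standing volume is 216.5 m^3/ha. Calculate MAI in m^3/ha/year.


Formula: MAI = Total Volume / Stand Age
MAI = 216.5 m^3/ha / 97 years
MAI = 2.23 m^3/ha/year

2.23


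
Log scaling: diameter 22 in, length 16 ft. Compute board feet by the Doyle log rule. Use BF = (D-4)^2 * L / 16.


Doyle: BF = (D - 4)^2 * L / 16
Adjusted diameter = 22 - 4 = 18 in
(D-4)^2 = 18^2 = 324
BF = 324 * 16 / 16 = 324 BF

324


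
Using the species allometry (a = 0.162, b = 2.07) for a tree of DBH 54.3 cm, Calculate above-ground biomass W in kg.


Formula: W = a * DBH^b  (allometric power law)
DBH^b = 54.3^2.07 = 3899.7399
W = 0.162 * 3899.7399 = 631.8 kg

631.8


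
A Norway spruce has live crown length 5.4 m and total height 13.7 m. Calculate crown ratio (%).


Formula: Crown Ratio = (Crown Length / Total Height) * 100
CR = (5.4 m / 13.7 m) * 100
CR = 0.3942 * 100 = 39.4%

39.4
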